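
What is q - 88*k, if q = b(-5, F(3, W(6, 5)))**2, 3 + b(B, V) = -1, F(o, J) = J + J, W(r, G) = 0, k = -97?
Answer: 8552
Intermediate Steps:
F(o, J) = 2*J
b(B, V) = -4 (b(B, V) = -3 - 1 = -4)
q = 16 (q = (-4)**2 = 16)
q - 88*k = 16 - 88*(-97) = 16 + 8536 = 8552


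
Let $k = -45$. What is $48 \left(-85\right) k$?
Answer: $183600$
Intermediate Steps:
$48 \left(-85\right) k = 48 \left(-85\right) \left(-45\right) = \left(-4080\right) \left(-45\right) = 183600$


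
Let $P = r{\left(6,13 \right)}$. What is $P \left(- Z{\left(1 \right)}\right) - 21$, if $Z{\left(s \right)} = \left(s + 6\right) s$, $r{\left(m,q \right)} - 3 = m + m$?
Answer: $-126$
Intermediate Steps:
$r{\left(m,q \right)} = 3 + 2 m$ ($r{\left(m,q \right)} = 3 + \left(m + m\right) = 3 + 2 m$)
$P = 15$ ($P = 3 + 2 \cdot 6 = 3 + 12 = 15$)
$Z{\left(s \right)} = s \left(6 + s\right)$ ($Z{\left(s \right)} = \left(6 + s\right) s = s \left(6 + s\right)$)
$P \left(- Z{\left(1 \right)}\right) - 21 = 15 \left(- 1 \left(6 + 1\right)\right) - 21 = 15 \left(- 1 \cdot 7\right) - 21 = 15 \left(\left(-1\right) 7\right) - 21 = 15 \left(-7\right) - 21 = -105 - 21 = -126$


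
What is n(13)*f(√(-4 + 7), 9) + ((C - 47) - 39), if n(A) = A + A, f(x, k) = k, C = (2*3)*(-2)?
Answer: 136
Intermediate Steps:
C = -12 (C = 6*(-2) = -12)
n(A) = 2*A
n(13)*f(√(-4 + 7), 9) + ((C - 47) - 39) = (2*13)*9 + ((-12 - 47) - 39) = 26*9 + (-59 - 39) = 234 - 98 = 136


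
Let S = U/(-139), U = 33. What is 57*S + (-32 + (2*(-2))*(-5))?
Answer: -3549/139 ≈ -25.532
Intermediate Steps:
S = -33/139 (S = 33/(-139) = 33*(-1/139) = -33/139 ≈ -0.23741)
57*S + (-32 + (2*(-2))*(-5)) = 57*(-33/139) + (-32 + (2*(-2))*(-5)) = -1881/139 + (-32 - 4*(-5)) = -1881/139 + (-32 + 20) = -1881/139 - 12 = -3549/139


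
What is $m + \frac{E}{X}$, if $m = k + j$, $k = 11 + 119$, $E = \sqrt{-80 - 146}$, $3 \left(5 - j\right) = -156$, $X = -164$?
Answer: $187 - \frac{i \sqrt{226}}{164} \approx 187.0 - 0.091666 i$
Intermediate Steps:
$j = 57$ ($j = 5 - -52 = 5 + 52 = 57$)
$E = i \sqrt{226}$ ($E = \sqrt{-226} = i \sqrt{226} \approx 15.033 i$)
$k = 130$
$m = 187$ ($m = 130 + 57 = 187$)
$m + \frac{E}{X} = 187 + \frac{i \sqrt{226}}{-164} = 187 + i \sqrt{226} \left(- \frac{1}{164}\right) = 187 - \frac{i \sqrt{226}}{164}$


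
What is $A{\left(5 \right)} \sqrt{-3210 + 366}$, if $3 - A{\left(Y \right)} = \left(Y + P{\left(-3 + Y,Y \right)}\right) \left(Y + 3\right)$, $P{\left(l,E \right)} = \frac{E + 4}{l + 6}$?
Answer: $- 276 i \sqrt{79} \approx - 2453.1 i$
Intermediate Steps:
$P{\left(l,E \right)} = \frac{4 + E}{6 + l}$
$A{\left(Y \right)} = 3 - \left(3 + Y\right) \left(Y + \frac{4 + Y}{3 + Y}\right)$ ($A{\left(Y \right)} = 3 - \left(Y + \frac{4 + Y}{6 + \left(-3 + Y\right)}\right) \left(Y + 3\right) = 3 - \left(Y + \frac{4 + Y}{3 + Y}\right) \left(3 + Y\right) = 3 - \left(3 + Y\right) \left(Y + \frac{4 + Y}{3 + Y}\right)$)
$A{\left(5 \right)} \sqrt{-3210 + 366} = \left(-1 - 5^{2} - 20\right) \sqrt{-3210 + 366} = \left(-1 - 25 - 20\right) \sqrt{-2844} = \left(-1 - 25 - 20\right) 6 i \sqrt{79} = - 46 \cdot 6 i \sqrt{79} = - 276 i \sqrt{79}$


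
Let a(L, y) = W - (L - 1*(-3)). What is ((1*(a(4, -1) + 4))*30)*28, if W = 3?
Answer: 0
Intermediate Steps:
a(L, y) = -L (a(L, y) = 3 - (L - 1*(-3)) = 3 - (L + 3) = 3 - (3 + L) = 3 + (-3 - L) = -L)
((1*(a(4, -1) + 4))*30)*28 = ((1*(-1*4 + 4))*30)*28 = ((1*(-4 + 4))*30)*28 = ((1*0)*30)*28 = (0*30)*28 = 0*28 = 0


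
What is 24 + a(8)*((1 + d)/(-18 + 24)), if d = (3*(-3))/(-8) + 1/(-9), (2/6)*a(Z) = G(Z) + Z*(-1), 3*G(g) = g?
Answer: 503/27 ≈ 18.630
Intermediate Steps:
G(g) = g/3
a(Z) = -2*Z (a(Z) = 3*(Z/3 + Z*(-1)) = 3*(Z/3 - Z) = 3*(-2*Z/3) = -2*Z)
d = 73/72 (d = -9*(-1/8) + 1*(-1/9) = 9/8 - 1/9 = 73/72 ≈ 1.0139)
24 + a(8)*((1 + d)/(-18 + 24)) = 24 + (-2*8)*((1 + 73/72)/(-18 + 24)) = 24 - 290/(9*6) = 24 - 16*145/432 = 24 - 145/27 = 503/27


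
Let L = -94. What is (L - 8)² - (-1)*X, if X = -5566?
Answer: 4838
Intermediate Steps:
(L - 8)² - (-1)*X = (-94 - 8)² - (-1)*(-5566) = (-102)² - 1*5566 = 10404 - 5566 = 4838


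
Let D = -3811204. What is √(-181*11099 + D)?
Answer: I*√5820123 ≈ 2412.5*I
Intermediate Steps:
√(-181*11099 + D) = √(-181*11099 - 3811204) = √(-2008919 - 3811204) = √(-5820123) = I*√5820123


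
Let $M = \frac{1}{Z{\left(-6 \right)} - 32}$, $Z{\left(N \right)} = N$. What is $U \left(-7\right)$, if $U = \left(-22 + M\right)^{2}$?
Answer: $- \frac{4903983}{1444} \approx -3396.1$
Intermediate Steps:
$M = - \frac{1}{38}$ ($M = \frac{1}{-6 - 32} = \frac{1}{-38} = - \frac{1}{38} \approx -0.026316$)
$U = \frac{700569}{1444}$ ($U = \left(-22 - \frac{1}{38}\right)^{2} = \left(- \frac{837}{38}\right)^{2} = \frac{700569}{1444} \approx 485.16$)
$U \left(-7\right) = \frac{700569}{1444} \left(-7\right) = - \frac{4903983}{1444}$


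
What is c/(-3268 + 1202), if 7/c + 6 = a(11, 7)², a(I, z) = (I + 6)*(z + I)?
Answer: -7/193439580 ≈ -3.6187e-8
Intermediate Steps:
a(I, z) = (6 + I)*(I + z)
c = 7/93630 (c = 7/(-6 + (11² + 6*11 + 6*7 + 11*7)²) = 7/(-6 + (121 + 66 + 42 + 77)²) = 7/(-6 + 306²) = 7/(-6 + 93636) = 7/93630 ≈ 7.4762e-5)
c/(-3268 + 1202) = 7/(93630*(-3268 + 1202)) = (7/93630)/(-2066) = (7/93630)*(-1/2066) = -7/193439580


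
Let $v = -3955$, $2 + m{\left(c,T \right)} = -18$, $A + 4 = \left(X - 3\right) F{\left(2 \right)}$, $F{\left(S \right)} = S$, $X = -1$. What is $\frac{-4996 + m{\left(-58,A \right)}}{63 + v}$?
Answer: $\frac{1254}{973} \approx 1.2888$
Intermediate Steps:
$A = -12$ ($A = -4 + \left(-1 - 3\right) 2 = -4 - 8 = -12$)
$m{\left(c,T \right)} = -20$ ($m{\left(c,T \right)} = -2 - 18 = -20$)
$\frac{-4996 + m{\left(-58,A \right)}}{63 + v} = \frac{-4996 - 20}{63 - 3955} = - \frac{5016}{-3892} = \left(-5016\right) \left(- \frac{1}{3892}\right) = \frac{1254}{973}$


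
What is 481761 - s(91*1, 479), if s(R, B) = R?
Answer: 481670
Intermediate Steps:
481761 - s(91*1, 479) = 481761 - 91 = 481670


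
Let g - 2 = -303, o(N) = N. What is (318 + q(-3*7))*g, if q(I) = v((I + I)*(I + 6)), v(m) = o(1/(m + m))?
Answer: -17229283/180 ≈ -95718.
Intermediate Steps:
g = -301 (g = 2 - 303 = -301)
v(m) = 1/(2*m) (v(m) = 1/(m + m) = 1/(2*m))
q(I) = 1/(4*I*(6 + I)) (q(I) = 1/(2*(((I + I)*(I + 6)))) = 1/(2*(((2*I)*(6 + I)))) = 1/(2*((2*I*(6 + I)))) = (1/(2*I*(6 + I)))/2 = 1/(4*I*(6 + I)))
(318 + q(-3*7))*g = (318 + 1/(4*((-3*7))*(6 - 3*7)))*(-301) = (318 + (¼)/(-21*(6 - 21)))*(-301) = (318 + (¼)*(-1/21)/(-15))*(-301) = (318 + (¼)*(-1/21)*(-1/15))*(-301) = (318 + 1/1260)*(-301) = (400681/1260)*(-301) = -17229283/180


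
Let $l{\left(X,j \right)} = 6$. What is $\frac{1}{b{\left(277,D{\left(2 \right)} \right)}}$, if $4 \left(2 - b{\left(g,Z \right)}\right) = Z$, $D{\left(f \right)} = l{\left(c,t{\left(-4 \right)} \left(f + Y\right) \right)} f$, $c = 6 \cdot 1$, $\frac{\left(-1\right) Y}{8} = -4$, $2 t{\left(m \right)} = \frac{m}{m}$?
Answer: $-1$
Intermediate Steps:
$t{\left(m \right)} = \frac{1}{2}$ ($t{\left(m \right)} = \frac{m \frac{1}{m}}{2} = \frac{1}{2} \cdot 1 = \frac{1}{2}$)
$Y = 32$ ($Y = \left(-8\right) \left(-4\right) = 32$)
$c = 6$
$D{\left(f \right)} = 6 f$
$b{\left(g,Z \right)} = 2 - \frac{Z}{4}$
$\frac{1}{b{\left(277,D{\left(2 \right)} \right)}} = \frac{1}{2 - \frac{6 \cdot 2}{4}} = \frac{1}{2 - 3} = \frac{1}{-1} = -1$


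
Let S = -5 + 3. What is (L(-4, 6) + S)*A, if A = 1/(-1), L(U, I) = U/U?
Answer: 1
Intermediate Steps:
L(U, I) = 1
A = -1
S = -2
(L(-4, 6) + S)*A = (1 - 2)*(-1) = -1*(-1) = 1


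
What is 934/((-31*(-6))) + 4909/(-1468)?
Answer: 229019/136524 ≈ 1.6775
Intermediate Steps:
934/((-31*(-6))) + 4909/(-1468) = 934/186 + 4909*(-1/1468) = 934*(1/186) - 4909/1468 = 467/93 - 4909/1468 = 229019/136524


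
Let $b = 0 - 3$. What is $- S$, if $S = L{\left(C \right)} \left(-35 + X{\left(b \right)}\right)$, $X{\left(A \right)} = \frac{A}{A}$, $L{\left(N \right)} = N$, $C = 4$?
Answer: $136$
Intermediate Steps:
$b = -3$
$X{\left(A \right)} = 1$
$S = -136$ ($S = 4 \left(-35 + 1\right) = 4 \left(-34\right) = -136$)
$- S = \left(-1\right) \left(-136\right) = 136$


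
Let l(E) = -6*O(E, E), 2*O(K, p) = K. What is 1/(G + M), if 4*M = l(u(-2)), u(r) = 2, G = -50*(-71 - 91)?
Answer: 2/16197 ≈ 0.00012348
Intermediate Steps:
G = 8100 (G = -50*(-162) = 8100)
O(K, p) = K/2
l(E) = -3*E
M = -3/2 (M = (-3*2)/4 = (¼)*(-6) = -3/2 ≈ -1.5000)
1/(G + M) = 1/(8100 - 3/2) = 1/(16197/2) = 2/16197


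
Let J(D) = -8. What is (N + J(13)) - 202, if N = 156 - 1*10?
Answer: -64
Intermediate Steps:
N = 146 (N = 156 - 10 = 146)
(N + J(13)) - 202 = (146 - 8) - 202 = 138 - 202 = -64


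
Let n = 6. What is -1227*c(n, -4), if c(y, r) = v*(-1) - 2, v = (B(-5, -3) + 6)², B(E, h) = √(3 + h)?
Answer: 46626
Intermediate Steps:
v = 36 (v = (√(3 - 3) + 6)² = (√0 + 6)² = (0 + 6)² = 6² = 36)
c(y, r) = -38 (c(y, r) = 36*(-1) - 2 = -36 - 2 = -38)
-1227*c(n, -4) = -1227*(-38) = 46626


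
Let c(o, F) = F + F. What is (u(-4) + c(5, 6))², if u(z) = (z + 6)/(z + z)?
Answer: 2209/16 ≈ 138.06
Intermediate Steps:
u(z) = (6 + z)/(2*z) (u(z) = (6 + z)/((2*z)) = (6 + z)*(1/(2*z)) = (6 + z)/(2*z))
c(o, F) = 2*F
(u(-4) + c(5, 6))² = ((½)*(6 - 4)/(-4) + 2*6)² = ((½)*(-¼)*2 + 12)² = (-¼ + 12)² = (47/4)² = 2209/16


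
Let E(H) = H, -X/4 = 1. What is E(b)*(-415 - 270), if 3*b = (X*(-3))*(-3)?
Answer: 8220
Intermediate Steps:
X = -4 (X = -4*1 = -4)
b = -12 (b = (-4*(-3)*(-3))/3 = (12*(-3))/3 = (1/3)*(-36) = -12)
E(b)*(-415 - 270) = -12*(-415 - 270) = -12*(-685) = 8220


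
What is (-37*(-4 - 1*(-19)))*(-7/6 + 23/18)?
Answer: -185/3 ≈ -61.667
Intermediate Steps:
(-37*(-4 - 1*(-19)))*(-7/6 + 23/18) = (-37*(-4 + 19))*(-7*⅙ + 23*(1/18)) = (-37*15)*(-7/6 + 23/18) = -555*⅑ = -185/3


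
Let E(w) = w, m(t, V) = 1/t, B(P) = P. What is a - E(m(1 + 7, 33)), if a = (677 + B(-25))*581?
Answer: 3030495/8 ≈ 3.7881e+5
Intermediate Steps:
a = 378812 (a = (677 - 25)*581 = 652*581 = 378812)
a - E(m(1 + 7, 33)) = 378812 - 1/(1 + 7) = 378812 - 1/8 = 378812 - 1*⅛ = 378812 - ⅛ = 3030495/8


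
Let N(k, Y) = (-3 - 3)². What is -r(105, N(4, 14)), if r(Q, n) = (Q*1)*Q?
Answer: -11025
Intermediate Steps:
N(k, Y) = 36 (N(k, Y) = (-6)² = 36)
r(Q, n) = Q² (r(Q, n) = Q*Q = Q²)
-r(105, N(4, 14)) = -1*105² = -1*11025 = -11025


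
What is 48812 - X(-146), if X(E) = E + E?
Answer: 49104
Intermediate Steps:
X(E) = 2*E
48812 - X(-146) = 48812 - 2*(-146) = 48812 - 1*(-292) = 48812 + 292 = 49104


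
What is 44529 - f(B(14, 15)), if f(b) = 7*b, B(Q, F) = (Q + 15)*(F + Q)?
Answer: 38642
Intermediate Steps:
B(Q, F) = (15 + Q)*(F + Q)
44529 - f(B(14, 15)) = 44529 - 7*(14**2 + 15*15 + 15*14 + 15*14) = 44529 - 7*(196 + 225 + 210 + 210) = 44529 - 7*841 = 44529 - 1*5887 = 44529 - 5887 = 38642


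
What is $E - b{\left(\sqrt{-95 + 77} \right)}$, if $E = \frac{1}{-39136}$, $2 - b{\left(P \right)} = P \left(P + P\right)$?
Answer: $- \frac{1487169}{39136} \approx -38.0$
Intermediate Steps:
$b{\left(P \right)} = 2 - 2 P^{2}$ ($b{\left(P \right)} = 2 - P \left(P + P\right) = 2 - P 2 P = 2 - 2 P^{2}$)
$E = - \frac{1}{39136} \approx -2.5552 \cdot 10^{-5}$
$E - b{\left(\sqrt{-95 + 77} \right)} = - \frac{1}{39136} - \left(2 - 2 \left(\sqrt{-95 + 77}\right)^{2}\right) = - \frac{1}{39136} - \left(2 - 2 \left(\sqrt{-18}\right)^{2}\right) = - \frac{1}{39136} - \left(2 - 2 \left(3 i \sqrt{2}\right)^{2}\right) = - \frac{1}{39136} - \left(2 - -36\right) = - \frac{1}{39136} - \left(2 + 36\right) = - \frac{1}{39136} - 38 = - \frac{1487169}{39136}$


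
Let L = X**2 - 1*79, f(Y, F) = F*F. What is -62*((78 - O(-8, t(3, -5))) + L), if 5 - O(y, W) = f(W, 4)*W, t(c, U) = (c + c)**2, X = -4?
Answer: -36332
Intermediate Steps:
f(Y, F) = F**2
t(c, U) = 4*c**2 (t(c, U) = (2*c)**2 = 4*c**2)
O(y, W) = 5 - 16*W (O(y, W) = 5 - 4**2*W = 5 - 16*W)
L = -63 (L = (-4)**2 - 1*79 = 16 - 79 = -63)
-62*((78 - O(-8, t(3, -5))) + L) = -62*((78 - (5 - 64*3**2)) - 63) = -62*((78 - (5 - 64*9)) - 63) = -62*((78 - (5 - 16*36)) - 63) = -62*((78 - (5 - 576)) - 63) = -62*((78 - 1*(-571)) - 63) = -62*((78 + 571) - 63) = -62*(649 - 63) = -62*586 = -36332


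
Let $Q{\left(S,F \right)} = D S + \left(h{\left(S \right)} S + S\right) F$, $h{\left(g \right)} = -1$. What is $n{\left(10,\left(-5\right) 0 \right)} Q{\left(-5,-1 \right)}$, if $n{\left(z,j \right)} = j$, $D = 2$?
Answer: $0$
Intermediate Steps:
$Q{\left(S,F \right)} = 2 S$ ($Q{\left(S,F \right)} = 2 S + \left(- S + S\right) F = 2 S + 0 F = 2 S + 0 = 2 S$)
$n{\left(10,\left(-5\right) 0 \right)} Q{\left(-5,-1 \right)} = \left(-5\right) 0 \cdot 2 \left(-5\right) = 0 \left(-10\right) = 0$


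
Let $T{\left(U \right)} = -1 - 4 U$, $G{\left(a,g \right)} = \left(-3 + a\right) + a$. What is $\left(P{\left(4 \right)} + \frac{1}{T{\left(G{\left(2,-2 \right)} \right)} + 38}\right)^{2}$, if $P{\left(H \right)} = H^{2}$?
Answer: $\frac{279841}{1089} \approx 256.97$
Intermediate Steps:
$G{\left(a,g \right)} = -3 + 2 a$
$\left(P{\left(4 \right)} + \frac{1}{T{\left(G{\left(2,-2 \right)} \right)} + 38}\right)^{2} = \left(4^{2} + \frac{1}{\left(-1 - 4 \left(-3 + 2 \cdot 2\right)\right) + 38}\right)^{2} = \left(16 + \frac{1}{\left(-1 - 4 \left(-3 + 4\right)\right) + 38}\right)^{2} = \left(16 + \frac{1}{\left(-1 - 4\right) + 38}\right)^{2} = \left(16 + \frac{1}{-5 + 38}\right)^{2} = \left(16 + \frac{1}{33}\right)^{2} = \left(\frac{529}{33}\right)^{2} = \frac{279841}{1089}$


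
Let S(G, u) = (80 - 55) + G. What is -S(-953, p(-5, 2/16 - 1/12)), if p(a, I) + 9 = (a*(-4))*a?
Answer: 928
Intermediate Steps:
p(a, I) = -9 - 4*a² (p(a, I) = -9 + (a*(-4))*a = -9 + (-4*a)*a = -9 - 4*a²)
S(G, u) = 25 + G
-S(-953, p(-5, 2/16 - 1/12)) = -(25 - 953) = -1*(-928) = 928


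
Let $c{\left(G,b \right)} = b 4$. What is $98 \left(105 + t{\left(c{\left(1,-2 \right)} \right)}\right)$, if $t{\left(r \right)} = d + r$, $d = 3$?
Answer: $9800$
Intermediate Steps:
$c{\left(G,b \right)} = 4 b$
$t{\left(r \right)} = 3 + r$
$98 \left(105 + t{\left(c{\left(1,-2 \right)} \right)}\right) = 98 \left(105 + \left(3 + 4 \left(-2\right)\right)\right) = 98 \left(105 + \left(3 - 8\right)\right) = 98 \left(105 - 5\right) = 98 \cdot 100 = 9800$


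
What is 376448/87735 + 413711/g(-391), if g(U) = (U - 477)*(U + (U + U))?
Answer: 139860912019/29776206180 ≈ 4.6971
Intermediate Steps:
g(U) = 3*U*(-477 + U) (g(U) = (-477 + U)*(U + 2*U) = (-477 + U)*(3*U) = 3*U*(-477 + U))
376448/87735 + 413711/g(-391) = 376448/87735 + 413711/((3*(-391)*(-477 - 391))) = 376448*(1/87735) + 413711/((3*(-391)*(-868))) = 376448/87735 + 413711/1018164 = 139860912019/29776206180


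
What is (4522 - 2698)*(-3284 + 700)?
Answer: -4713216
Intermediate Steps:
(4522 - 2698)*(-3284 + 700) = 1824*(-2584) = -4713216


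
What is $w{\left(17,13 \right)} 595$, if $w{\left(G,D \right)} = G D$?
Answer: $131495$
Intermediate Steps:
$w{\left(G,D \right)} = D G$
$w{\left(17,13 \right)} 595 = 13 \cdot 17 \cdot 595 = 221 \cdot 595 = 131495$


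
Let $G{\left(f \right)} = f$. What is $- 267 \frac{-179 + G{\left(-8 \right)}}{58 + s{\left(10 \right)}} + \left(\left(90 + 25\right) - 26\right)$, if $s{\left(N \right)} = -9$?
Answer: $\frac{54290}{49} \approx 1108.0$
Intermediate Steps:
$- 267 \frac{-179 + G{\left(-8 \right)}}{58 + s{\left(10 \right)}} + \left(\left(90 + 25\right) - 26\right) = - 267 \frac{-179 - 8}{58 - 9} + \left(\left(90 + 25\right) - 26\right) = - 267 \left(- \frac{187}{49}\right) + \left(115 - 26\right) = - 267 \left(\left(-187\right) \frac{1}{49}\right) + 89 = \left(-267\right) \left(- \frac{187}{49}\right) + 89 = \frac{49929}{49} + 89 = \frac{54290}{49}$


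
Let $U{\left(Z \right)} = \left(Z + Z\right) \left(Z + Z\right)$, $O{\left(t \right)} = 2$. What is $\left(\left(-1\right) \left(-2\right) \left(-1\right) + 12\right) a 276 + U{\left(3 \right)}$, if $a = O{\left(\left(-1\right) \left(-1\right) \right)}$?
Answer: $5556$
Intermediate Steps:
$U{\left(Z \right)} = 4 Z^{2}$ ($U{\left(Z \right)} = 2 Z 2 Z = 4 Z^{2}$)
$a = 2$
$\left(\left(-1\right) \left(-2\right) \left(-1\right) + 12\right) a 276 + U{\left(3 \right)} = \left(\left(-1\right) \left(-2\right) \left(-1\right) + 12\right) 2 \cdot 276 + 4 \cdot 3^{2} = \left(2 \left(-1\right) + 12\right) 2 \cdot 276 + 4 \cdot 9 = \left(-2 + 12\right) 2 \cdot 276 + 36 = 10 \cdot 2 \cdot 276 + 36 = 20 \cdot 276 + 36 = 5520 + 36 = 5556$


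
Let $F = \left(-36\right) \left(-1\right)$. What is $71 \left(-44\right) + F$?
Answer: $-3088$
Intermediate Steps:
$F = 36$
$71 \left(-44\right) + F = 71 \left(-44\right) + 36 = -3124 + 36 = -3088$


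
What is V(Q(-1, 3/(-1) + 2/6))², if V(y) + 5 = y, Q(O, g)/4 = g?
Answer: 2209/9 ≈ 245.44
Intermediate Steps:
Q(O, g) = 4*g
V(y) = -5 + y
V(Q(-1, 3/(-1) + 2/6))² = (-5 + 4*(3/(-1) + 2/6))² = (-5 + 4*(3*(-1) + 2*(⅙)))² = (-5 + 4*(-3 + ⅓))² = (-5 + 4*(-8/3))² = (-5 - 32/3)² = (-47/3)² = 2209/9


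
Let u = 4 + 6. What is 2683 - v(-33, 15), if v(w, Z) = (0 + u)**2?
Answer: 2583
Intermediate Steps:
u = 10
v(w, Z) = 100 (v(w, Z) = (0 + 10)**2 = 10**2 = 100)
2683 - v(-33, 15) = 2683 - 1*100 = 2683 - 100 = 2583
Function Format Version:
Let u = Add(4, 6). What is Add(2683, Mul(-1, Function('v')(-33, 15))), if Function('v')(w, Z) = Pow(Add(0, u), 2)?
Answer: 2583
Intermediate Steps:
u = 10
Function('v')(w, Z) = 100 (Function('v')(w, Z) = Pow(Add(0, 10), 2) = Pow(10, 2) = 100)
Add(2683, Mul(-1, Function('v')(-33, 15))) = Add(2683, Mul(-1, 100)) = Add(2683, -100) = 2583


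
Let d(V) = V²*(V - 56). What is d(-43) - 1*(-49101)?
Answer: -133950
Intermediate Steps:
d(V) = V²*(-56 + V)
d(-43) - 1*(-49101) = (-43)²*(-56 - 43) - 1*(-49101) = 1849*(-99) + 49101 = -183051 + 49101 = -133950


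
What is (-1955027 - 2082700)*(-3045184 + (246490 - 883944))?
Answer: 14869486883826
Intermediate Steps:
(-1955027 - 2082700)*(-3045184 + (246490 - 883944)) = -4037727*(-3045184 - 637454) = -4037727*(-3682638) = 14869486883826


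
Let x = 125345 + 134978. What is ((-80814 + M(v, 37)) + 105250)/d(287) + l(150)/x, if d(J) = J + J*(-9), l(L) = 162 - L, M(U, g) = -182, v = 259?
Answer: -64427005/6098996 ≈ -10.564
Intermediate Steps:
x = 260323
d(J) = -8*J (d(J) = J - 9*J = -8*J)
((-80814 + M(v, 37)) + 105250)/d(287) + l(150)/x = ((-80814 - 182) + 105250)/((-8*287)) + (162 - 1*150)/260323 = (-80996 + 105250)/(-2296) + (162 - 150)*(1/260323) = 24254*(-1/2296) + 12*(1/260323) = -12127/1148 + 12/260323 = -64427005/6098996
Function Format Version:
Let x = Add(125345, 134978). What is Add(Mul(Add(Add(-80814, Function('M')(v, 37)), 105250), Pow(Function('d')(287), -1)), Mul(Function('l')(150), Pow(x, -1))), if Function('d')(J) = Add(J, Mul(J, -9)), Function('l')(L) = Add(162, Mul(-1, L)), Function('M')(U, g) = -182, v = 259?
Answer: Rational(-64427005, 6098996) ≈ -10.564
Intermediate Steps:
x = 260323
Function('d')(J) = Mul(-8, J) (Function('d')(J) = Add(J, Mul(-9, J)) = Mul(-8, J))
Add(Mul(Add(Add(-80814, Function('M')(v, 37)), 105250), Pow(Function('d')(287), -1)), Mul(Function('l')(150), Pow(x, -1))) = Add(Mul(Add(Add(-80814, -182), 105250), Pow(Mul(-8, 287), -1)), Mul(Add(162, Mul(-1, 150)), Pow(260323, -1))) = Add(Mul(Add(-80996, 105250), Pow(-2296, -1)), Mul(Add(162, -150), Rational(1, 260323))) = Add(Mul(24254, Rational(-1, 2296)), Mul(12, Rational(1, 260323))) = Add(Rational(-12127, 1148), Rational(12, 260323)) = Rational(-64427005, 6098996)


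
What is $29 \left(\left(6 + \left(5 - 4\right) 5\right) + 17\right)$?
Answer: $812$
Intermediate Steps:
$29 \left(\left(6 + \left(5 - 4\right) 5\right) + 17\right) = 29 \left(\left(6 + 1 \cdot 5\right) + 17\right) = 29 \left(\left(6 + 5\right) + 17\right) = 29 \left(11 + 17\right) = 29 \cdot 28 = 812$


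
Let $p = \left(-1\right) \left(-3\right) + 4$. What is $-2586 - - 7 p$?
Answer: $-2537$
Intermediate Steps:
$p = 7$ ($p = 3 + 4 = 7$)
$-2586 - - 7 p = -2586 - \left(-7\right) 7 = -2586 - -49 = -2586 + 49 = -2537$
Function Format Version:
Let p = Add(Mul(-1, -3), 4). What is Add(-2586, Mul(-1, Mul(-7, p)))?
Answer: -2537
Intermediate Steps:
p = 7 (p = Add(3, 4) = 7)
Add(-2586, Mul(-1, Mul(-7, p))) = Add(-2586, Mul(-1, Mul(-7, 7))) = Add(-2586, Mul(-1, -49)) = Add(-2586, 49) = -2537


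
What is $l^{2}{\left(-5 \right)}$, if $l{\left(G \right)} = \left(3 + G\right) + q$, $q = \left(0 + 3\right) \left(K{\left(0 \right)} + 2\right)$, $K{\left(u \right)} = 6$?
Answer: $484$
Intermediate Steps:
$q = 24$ ($q = \left(0 + 3\right) \left(6 + 2\right) = 3 \cdot 8 = 24$)
$l{\left(G \right)} = 27 + G$ ($l{\left(G \right)} = \left(3 + G\right) + 24 = 27 + G$)
$l^{2}{\left(-5 \right)} = \left(27 - 5\right)^{2} = 22^{2} = 484$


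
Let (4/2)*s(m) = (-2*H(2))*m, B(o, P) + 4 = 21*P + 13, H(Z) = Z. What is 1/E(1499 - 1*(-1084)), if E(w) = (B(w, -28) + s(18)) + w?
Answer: 1/1968 ≈ 0.00050813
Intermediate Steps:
B(o, P) = 9 + 21*P (B(o, P) = -4 + (21*P + 13) = -4 + (13 + 21*P) = 9 + 21*P)
s(m) = -2*m (s(m) = ((-2*2)*m)/2 = (-4*m)/2 = -2*m)
E(w) = -615 + w (E(w) = ((9 + 21*(-28)) - 2*18) + w = ((9 - 588) - 36) + w = (-579 - 36) + w = -615 + w)
1/E(1499 - 1*(-1084)) = 1/(-615 + (1499 - 1*(-1084))) = 1/(-615 + (1499 + 1084)) = 1/(-615 + 2583) = 1/1968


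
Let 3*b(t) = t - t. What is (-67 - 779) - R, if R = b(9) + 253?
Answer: -1099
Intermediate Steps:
b(t) = 0 (b(t) = (t - t)/3 = (⅓)*0 = 0)
R = 253 (R = 0 + 253 = 253)
(-67 - 779) - R = (-67 - 779) - 1*253 = -846 - 253 = -1099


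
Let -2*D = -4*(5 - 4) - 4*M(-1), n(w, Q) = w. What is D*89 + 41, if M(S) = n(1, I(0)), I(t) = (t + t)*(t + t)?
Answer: 397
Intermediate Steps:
I(t) = 4*t**2 (I(t) = (2*t)*(2*t) = 4*t**2)
M(S) = 1
D = 4 (D = -(-4*(5 - 4) - 4*1)/2 = -(-4*1 - 4)/2 = -(-4 - 4)/2 = -1/2*(-8) = 4)
D*89 + 41 = 4*89 + 41 = 356 + 41 = 397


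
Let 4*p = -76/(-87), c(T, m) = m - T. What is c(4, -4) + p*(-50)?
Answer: -1646/87 ≈ -18.920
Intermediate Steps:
p = 19/87 (p = (-76/(-87))/4 = (-76*(-1/87))/4 = (¼)*(76/87) = 19/87 ≈ 0.21839)
c(4, -4) + p*(-50) = (-4 - 1*4) + (19/87)*(-50) = (-4 - 4) - 950/87 = -8 - 950/87 = -1646/87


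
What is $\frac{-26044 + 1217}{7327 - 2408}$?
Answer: $- \frac{24827}{4919} \approx -5.0472$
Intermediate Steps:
$\frac{-26044 + 1217}{7327 - 2408} = - \frac{24827}{4919}$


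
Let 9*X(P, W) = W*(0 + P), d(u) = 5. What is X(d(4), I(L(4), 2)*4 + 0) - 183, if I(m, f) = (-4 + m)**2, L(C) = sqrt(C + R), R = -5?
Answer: -449/3 - 160*I/9 ≈ -149.67 - 17.778*I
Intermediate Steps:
L(C) = sqrt(-5 + C) (L(C) = sqrt(C - 5) = sqrt(-5 + C))
X(P, W) = P*W/9 (X(P, W) = (W*(0 + P))/9 = (W*P)/9 = (P*W)/9 = P*W/9)
X(d(4), I(L(4), 2)*4 + 0) - 183 = (1/9)*5*((-4 + sqrt(-5 + 4))**2*4 + 0) - 183 = (1/9)*5*((-4 + sqrt(-1))**2*4 + 0) - 183 = (1/9)*5*((-4 + I)**2*4 + 0) - 183 = (1/9)*5*(4*(-4 + I)**2 + 0) - 183 = (1/9)*5*(4*(-4 + I)**2) - 183 = 20*(-4 + I)**2/9 - 183 = -183 + 20*(-4 + I)**2/9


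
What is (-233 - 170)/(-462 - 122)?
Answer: 403/584 ≈ 0.69007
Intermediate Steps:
(-233 - 170)/(-462 - 122) = -403/(-584) = -403*(-1/584) = 403/584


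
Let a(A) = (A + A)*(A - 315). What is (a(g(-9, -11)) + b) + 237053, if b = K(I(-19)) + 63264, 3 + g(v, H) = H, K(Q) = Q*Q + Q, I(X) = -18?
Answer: 309835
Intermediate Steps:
K(Q) = Q + Q² (K(Q) = Q² + Q = Q + Q²)
g(v, H) = -3 + H
b = 63570 (b = -18*(1 - 18) + 63264 = -18*(-17) + 63264 = 306 + 63264 = 63570)
a(A) = 2*A*(-315 + A) (a(A) = (2*A)*(-315 + A) = 2*A*(-315 + A))
(a(g(-9, -11)) + b) + 237053 = (2*(-3 - 11)*(-315 + (-3 - 11)) + 63570) + 237053 = (2*(-14)*(-315 - 14) + 63570) + 237053 = (2*(-14)*(-329) + 63570) + 237053 = (9212 + 63570) + 237053 = 72782 + 237053 = 309835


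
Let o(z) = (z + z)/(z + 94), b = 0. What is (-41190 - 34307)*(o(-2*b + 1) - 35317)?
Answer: 253300966161/95 ≈ 2.6663e+9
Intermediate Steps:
o(z) = 2*z/(94 + z) (o(z) = (2*z)/(94 + z) = 2*z/(94 + z))
(-41190 - 34307)*(o(-2*b + 1) - 35317) = (-41190 - 34307)*(2*(-2*0 + 1)/(94 + (-2*0 + 1)) - 35317) = -75497*(2*(0 + 1)/(94 + (0 + 1)) - 35317) = -75497*(2*1/(94 + 1) - 35317) = -75497*(2*1/95 - 35317) = -75497*(2*1*(1/95) - 35317) = -75497*(2/95 - 35317) = -75497*(-3355113/95) = 253300966161/95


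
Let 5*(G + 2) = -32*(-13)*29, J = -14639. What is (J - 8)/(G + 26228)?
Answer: -73235/143194 ≈ -0.51144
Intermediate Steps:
G = 12054/5 (G = -2 + (-32*(-13)*29)/5 = -2 + (416*29)/5 = -2 + (⅕)*12064 = -2 + 12064/5 = 12054/5 ≈ 2410.8)
(J - 8)/(G + 26228) = (-14639 - 8)/(12054/5 + 26228) = -14647/143194/5 = -14647*5/143194 = -73235/143194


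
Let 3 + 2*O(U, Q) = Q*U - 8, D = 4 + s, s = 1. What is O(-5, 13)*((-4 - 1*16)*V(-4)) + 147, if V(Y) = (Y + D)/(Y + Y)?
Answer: 52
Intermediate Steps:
D = 5 (D = 4 + 1 = 5)
O(U, Q) = -11/2 + Q*U/2 (O(U, Q) = -3/2 + (Q*U - 8)/2 = -3/2 + (-8 + Q*U)/2 = -3/2 + (-4 + Q*U/2) = -11/2 + Q*U/2)
V(Y) = (5 + Y)/(2*Y) (V(Y) = (Y + 5)/(Y + Y) = (5 + Y)/((2*Y)) = (5 + Y)*(1/(2*Y)) = (5 + Y)/(2*Y))
O(-5, 13)*((-4 - 1*16)*V(-4)) + 147 = (-11/2 + (1/2)*13*(-5))*((-4 - 1*16)*((1/2)*(5 - 4)/(-4))) + 147 = (-11/2 - 65/2)*((-4 - 16)*((1/2)*(-1/4)*1)) + 147 = -(-760)*(-1)/8 + 147 = -38*5/2 + 147 = -95 + 147 = 52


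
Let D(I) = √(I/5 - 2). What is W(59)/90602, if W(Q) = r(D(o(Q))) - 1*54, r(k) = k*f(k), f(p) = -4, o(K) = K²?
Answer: -27/45301 - 2*√17355/226505 ≈ -0.0017592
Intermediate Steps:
D(I) = √(-2 + I/5) (D(I) = √(I*(⅕) - 2) = √(I/5 - 2) = √(-2 + I/5))
r(k) = -4*k (r(k) = k*(-4) = -4*k)
W(Q) = -54 - 4*√(-50 + 5*Q²)/5 (W(Q) = -4*√(-50 + 5*Q²)/5 - 1*54 = -4*√(-50 + 5*Q²)/5 - 54 = -54 - 4*√(-50 + 5*Q²)/5)
W(59)/90602 = (-54 - 4*√(-50 + 5*59²)/5)/90602 = (-54 - 4*√(-50 + 5*3481)/5)*(1/90602) = (-54 - 4*√(-50 + 17405)/5)*(1/90602) = (-54 - 4*√17355/5)*(1/90602) = -27/45301 - 2*√17355/226505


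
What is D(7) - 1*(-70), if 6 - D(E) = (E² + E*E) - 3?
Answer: -19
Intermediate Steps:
D(E) = 9 - 2*E² (D(E) = 6 - ((E² + E*E) - 3) = 6 - ((E² + E²) - 3) = 6 - (2*E² - 3) = 6 - (-3 + 2*E²) = 6 + (3 - 2*E²) = 9 - 2*E²)
D(7) - 1*(-70) = (9 - 2*7²) - 1*(-70) = (9 - 2*49) + 70 = (9 - 98) + 70 = -89 + 70 = -19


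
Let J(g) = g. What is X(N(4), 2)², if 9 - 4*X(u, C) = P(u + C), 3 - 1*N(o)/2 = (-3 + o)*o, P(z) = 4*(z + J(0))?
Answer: 81/16 ≈ 5.0625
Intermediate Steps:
P(z) = 4*z (P(z) = 4*(z + 0) = 4*z)
N(o) = 6 - 2*o*(-3 + o) (N(o) = 6 - 2*(-3 + o)*o = 6 - 2*o*(-3 + o))
X(u, C) = 9/4 - C - u (X(u, C) = 9/4 - (u + C) = 9/4 - (C + u) = 9/4 - (4*C + 4*u)/4 = 9/4 + (-C - u) = 9/4 - C - u)
X(N(4), 2)² = (9/4 - 1*2 - (6 - 2*4² + 6*4))² = (9/4 - 2 - (6 - 2*16 + 24))² = (9/4 - 2 - (6 - 32 + 24))² = (9/4 - 2 - 1*(-2))² = (9/4 - 2 + 2)² = (9/4)² = 81/16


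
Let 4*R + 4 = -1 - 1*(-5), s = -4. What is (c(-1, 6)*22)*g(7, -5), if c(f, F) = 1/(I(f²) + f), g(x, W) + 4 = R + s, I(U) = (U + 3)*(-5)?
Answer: 176/21 ≈ 8.3810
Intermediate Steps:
I(U) = -15 - 5*U (I(U) = (3 + U)*(-5) = -15 - 5*U)
R = 0 (R = -1 + (-1 - 1*(-5))/4 = -1 + (-1 + 5)/4 = -1 + (¼)*4 = -1 + 1 = 0)
g(x, W) = -8 (g(x, W) = -4 + (0 - 4) = -4 - 4 = -8)
c(f, F) = 1/(-15 + f - 5*f²) (c(f, F) = 1/((-15 - 5*f²) + f) = 1/(-15 + f - 5*f²))
(c(-1, 6)*22)*g(7, -5) = (-1/(15 - 1*(-1) + 5*(-1)²)*22)*(-8) = (-1/(15 + 1 + 5*1)*22)*(-8) = (-1/(15 + 1 + 5)*22)*(-8) = (-1/21*22)*(-8) = (-1*1/21*22)*(-8) = -1/21*22*(-8) = -22/21*(-8) = 176/21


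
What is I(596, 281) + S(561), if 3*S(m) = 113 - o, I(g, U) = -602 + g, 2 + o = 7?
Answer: 30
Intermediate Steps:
o = 5 (o = -2 + 7 = 5)
S(m) = 36 (S(m) = (113 - 1*5)/3 = (113 - 5)/3 = (⅓)*108 = 36)
I(596, 281) + S(561) = (-602 + 596) + 36 = -6 + 36 = 30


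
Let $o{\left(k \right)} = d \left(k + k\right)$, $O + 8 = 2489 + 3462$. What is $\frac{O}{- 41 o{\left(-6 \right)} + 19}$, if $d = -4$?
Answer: $- \frac{5943}{1949} \approx -3.0493$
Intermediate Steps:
$O = 5943$ ($O = -8 + \left(2489 + 3462\right) = -8 + 5951 = 5943$)
$o{\left(k \right)} = - 8 k$ ($o{\left(k \right)} = - 4 \left(k + k\right) = - 4 \cdot 2 k = - 8 k$)
$\frac{O}{- 41 o{\left(-6 \right)} + 19} = \frac{5943}{- 41 \left(\left(-8\right) \left(-6\right)\right) + 19} = \frac{5943}{\left(-41\right) 48 + 19} = \frac{5943}{-1968 + 19} = \frac{5943}{-1949} = 5943 \left(- \frac{1}{1949}\right) = - \frac{5943}{1949}$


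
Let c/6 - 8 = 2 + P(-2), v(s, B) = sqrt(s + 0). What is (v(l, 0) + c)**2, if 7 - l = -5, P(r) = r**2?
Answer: 7068 + 336*sqrt(3) ≈ 7650.0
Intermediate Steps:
l = 12 (l = 7 - 1*(-5) = 7 + 5 = 12)
v(s, B) = sqrt(s)
c = 84 (c = 48 + 6*(2 + (-2)**2) = 48 + 6*(2 + 4) = 48 + 6*6 = 48 + 36 = 84)
(v(l, 0) + c)**2 = (sqrt(12) + 84)**2 = (2*sqrt(3) + 84)**2 = (84 + 2*sqrt(3))**2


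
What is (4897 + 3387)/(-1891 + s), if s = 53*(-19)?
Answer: -4142/1449 ≈ -2.8585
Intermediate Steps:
s = -1007
(4897 + 3387)/(-1891 + s) = (4897 + 3387)/(-1891 - 1007) = 8284/(-2898) = 8284*(-1/2898) = -4142/1449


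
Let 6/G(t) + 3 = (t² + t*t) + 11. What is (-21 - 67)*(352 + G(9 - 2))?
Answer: -1641992/53 ≈ -30981.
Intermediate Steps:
G(t) = 6/(8 + 2*t²) (G(t) = 6/(-3 + ((t² + t*t) + 11)) = 6/(-3 + ((t² + t²) + 11)) = 6/(-3 + (2*t² + 11)) = 6/(-3 + (11 + 2*t²)) = 6/(8 + 2*t²))
(-21 - 67)*(352 + G(9 - 2)) = (-21 - 67)*(352 + 3/(4 + (9 - 2)²)) = -88*(352 + 3/(4 + 7²)) = -88*(352 + 3/(4 + 49)) = -88*(352 + 3/53) = -88*18659/53 = -1641992/53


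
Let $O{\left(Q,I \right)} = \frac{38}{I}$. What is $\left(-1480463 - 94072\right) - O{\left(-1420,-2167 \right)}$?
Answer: $- \frac{3412017307}{2167} \approx -1.5745 \cdot 10^{6}$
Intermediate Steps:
$\left(-1480463 - 94072\right) - O{\left(-1420,-2167 \right)} = \left(-1480463 - 94072\right) - \frac{38}{-2167} = \left(-1480463 - 94072\right) - 38 \left(- \frac{1}{2167}\right) = -1574535 - - \frac{38}{2167} = -1574535 + \frac{38}{2167} = - \frac{3412017307}{2167}$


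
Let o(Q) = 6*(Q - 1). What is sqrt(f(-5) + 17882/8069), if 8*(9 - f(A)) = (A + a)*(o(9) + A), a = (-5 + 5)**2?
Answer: sqrt(39681066542)/32276 ≈ 6.1718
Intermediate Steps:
a = 0 (a = 0**2 = 0)
o(Q) = -6 + 6*Q (o(Q) = 6*(-1 + Q) = -6 + 6*Q)
f(A) = 9 - A*(48 + A)/8 (f(A) = 9 - (A + 0)*((-6 + 6*9) + A)/8 = 9 - A*((-6 + 54) + A)/8 = 9 - A*(48 + A)/8)
sqrt(f(-5) + 17882/8069) = sqrt((9 - 6*(-5) - 1/8*(-5)**2) + 17882/8069) = sqrt((9 + 30 - 1/8*25) + 17882*(1/8069)) = sqrt((9 + 30 - 25/8) + 17882/8069) = sqrt(287/8 + 17882/8069) = sqrt(2458859/64552) = sqrt(39681066542)/32276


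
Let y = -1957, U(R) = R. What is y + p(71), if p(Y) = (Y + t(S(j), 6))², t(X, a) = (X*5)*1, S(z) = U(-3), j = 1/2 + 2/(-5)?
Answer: 1179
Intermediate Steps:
j = ⅒ (j = 1*(½) + 2*(-⅕) = ½ - ⅖ = ⅒ ≈ 0.10000)
S(z) = -3
t(X, a) = 5*X (t(X, a) = (5*X)*1 = 5*X)
p(Y) = (-15 + Y)² (p(Y) = (Y + 5*(-3))² = (Y - 15)² = (-15 + Y)²)
y + p(71) = -1957 + (-15 + 71)² = -1957 + 56² = -1957 + 3136 = 1179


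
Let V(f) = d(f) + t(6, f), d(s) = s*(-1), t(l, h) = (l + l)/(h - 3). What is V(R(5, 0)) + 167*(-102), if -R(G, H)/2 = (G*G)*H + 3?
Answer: -51088/3 ≈ -17029.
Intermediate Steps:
R(G, H) = -6 - 2*H*G² (R(G, H) = -2*((G*G)*H + 3) = -2*(G²*H + 3) = -2*(H*G² + 3) = -2*(3 + H*G²) = -6 - 2*H*G²)
t(l, h) = 2*l/(-3 + h) (t(l, h) = (2*l)/(-3 + h) = 2*l/(-3 + h))
d(s) = -s
V(f) = -f + 12/(-3 + f) (V(f) = -f + 2*6/(-3 + f) = -f + 12/(-3 + f))
V(R(5, 0)) + 167*(-102) = (12 - (-6 - 2*0*5²)*(-3 + (-6 - 2*0*5²)))/(-3 + (-6 - 2*0*5²)) + 167*(-102) = (12 - (-6 - 2*0*25)*(-3 + (-6 - 2*0*25)))/(-3 + (-6 - 2*0*25)) - 17034 = (12 - (-6 + 0)*(-3 + (-6 + 0)))/(-3 + (-6 + 0)) - 17034 = (12 - 1*(-6)*(-3 - 6))/(-3 - 6) - 17034 = (12 - 1*(-6)*(-9))/(-9) - 17034 = -(12 - 54)/9 - 17034 = -⅑*(-42) - 17034 = 14/3 - 17034 = -51088/3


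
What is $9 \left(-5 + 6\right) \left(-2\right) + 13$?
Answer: $-5$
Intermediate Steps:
$9 \left(-5 + 6\right) \left(-2\right) + 13 = 9 \cdot 1 \left(-2\right) + 13 = 9 \left(-2\right) + 13 = -18 + 13 = -5$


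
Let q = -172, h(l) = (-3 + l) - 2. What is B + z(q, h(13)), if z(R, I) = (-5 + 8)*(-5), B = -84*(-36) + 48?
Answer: 3057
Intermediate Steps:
h(l) = -5 + l
B = 3072 (B = 3024 + 48 = 3072)
z(R, I) = -15 (z(R, I) = 3*(-5) = -15)
B + z(q, h(13)) = 3072 - 15 = 3057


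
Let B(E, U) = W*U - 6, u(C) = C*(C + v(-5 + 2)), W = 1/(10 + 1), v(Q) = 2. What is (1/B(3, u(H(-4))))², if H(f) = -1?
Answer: 121/4489 ≈ 0.026955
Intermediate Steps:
W = 1/11 ≈ 0.090909
u(C) = C*(2 + C) (u(C) = C*(C + 2) = C*(2 + C))
B(E, U) = -6 + U/11 (B(E, U) = U/11 - 6 = -6 + U/11)
(1/B(3, u(H(-4))))² = (1/(-6 + (-(2 - 1))/11))² = (1/(-6 + (-1*1)/11))² = (1/(-6 + (1/11)*(-1)))² = (1/(-6 - 1/11))² = (1/(-67/11))² = (-11/67)² = 121/4489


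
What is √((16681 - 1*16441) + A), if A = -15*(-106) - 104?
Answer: √1726 ≈ 41.545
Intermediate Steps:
A = 1486 (A = 1590 - 104 = 1486)
√((16681 - 1*16441) + A) = √((16681 - 1*16441) + 1486) = √((16681 - 16441) + 1486) = √(240 + 1486) = √1726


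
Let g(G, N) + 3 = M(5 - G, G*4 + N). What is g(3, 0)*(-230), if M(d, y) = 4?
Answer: -230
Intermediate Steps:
g(G, N) = 1 (g(G, N) = -3 + 4 = 1)
g(3, 0)*(-230) = 1*(-230) = -230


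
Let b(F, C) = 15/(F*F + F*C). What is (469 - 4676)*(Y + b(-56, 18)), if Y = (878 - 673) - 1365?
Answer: 1483547465/304 ≈ 4.8801e+6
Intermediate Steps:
b(F, C) = 15/(F² + C*F)
Y = -1160 (Y = 205 - 1365 = -1160)
(469 - 4676)*(Y + b(-56, 18)) = (469 - 4676)*(-1160 + 15/(-56*(18 - 56))) = -4207*(-1160 + 15*(-1/56)/(-38)) = -4207*(-1160 + 15*(-1/56)*(-1/38)) = -4207*(-1160 + 15/2128) = -4207*(-2468465/2128) = 1483547465/304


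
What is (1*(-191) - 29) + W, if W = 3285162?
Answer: 3284942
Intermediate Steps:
(1*(-191) - 29) + W = (1*(-191) - 29) + 3285162 = (-191 - 29) + 3285162 = -220 + 3285162 = 3284942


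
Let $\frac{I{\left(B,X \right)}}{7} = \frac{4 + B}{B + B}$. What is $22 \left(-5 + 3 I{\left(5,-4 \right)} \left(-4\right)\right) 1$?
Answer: $- \frac{8866}{5} \approx -1773.2$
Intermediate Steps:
$I{\left(B,X \right)} = \frac{7 \left(4 + B\right)}{2 B}$ ($I{\left(B,X \right)} = 7 \frac{4 + B}{B + B} = 7 \frac{4 + B}{2 B} = \frac{7 \left(4 + B\right)}{2 B}$)
$22 \left(-5 + 3 I{\left(5,-4 \right)} \left(-4\right)\right) 1 = 22 \left(-5 + 3 \left(\frac{7}{2} + \frac{14}{5}\right) \left(-4\right)\right) 1 = 22 \left(-5 + 3 \cdot \frac{63}{10} \left(-4\right)\right) 1 = 22 \left(-5 + \frac{189}{10} \left(-4\right)\right) 1 = 22 \left(-5 - \frac{378}{5}\right) 1 = 22 \left(- \frac{403}{5}\right) 1 = \left(- \frac{8866}{5}\right) 1 = - \frac{8866}{5}$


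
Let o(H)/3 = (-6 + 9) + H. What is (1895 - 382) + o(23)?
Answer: 1591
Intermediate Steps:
o(H) = 9 + 3*H (o(H) = 3*((-6 + 9) + H) = 3*(3 + H) = 9 + 3*H)
(1895 - 382) + o(23) = (1895 - 382) + (9 + 3*23) = 1513 + (9 + 69) = 1513 + 78 = 1591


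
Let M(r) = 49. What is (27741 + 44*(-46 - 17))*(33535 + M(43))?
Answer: 838558896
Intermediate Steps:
(27741 + 44*(-46 - 17))*(33535 + M(43)) = (27741 + 44*(-46 - 17))*(33535 + 49) = (27741 + 44*(-63))*33584 = (27741 - 2772)*33584 = 24969*33584 = 838558896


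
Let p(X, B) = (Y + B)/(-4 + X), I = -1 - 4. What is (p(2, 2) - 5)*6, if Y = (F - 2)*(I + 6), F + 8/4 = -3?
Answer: -15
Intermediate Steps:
I = -5
F = -5 (F = -2 - 3 = -5)
Y = -7 (Y = (-5 - 2)*(-5 + 6) = -7*1 = -7)
p(X, B) = (-7 + B)/(-4 + X)
(p(2, 2) - 5)*6 = ((-7 + 2)/(-4 + 2) - 5)*6 = (-5/(-2) - 5)*6 = (-1/2*(-5) - 5)*6 = (5/2 - 5)*6 = -5/2*6 = -15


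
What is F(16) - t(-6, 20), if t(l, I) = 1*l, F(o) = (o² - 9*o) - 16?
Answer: 102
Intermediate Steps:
F(o) = -16 + o² - 9*o
t(l, I) = l
F(16) - t(-6, 20) = (-16 + 16² - 9*16) - 1*(-6) = (-16 + 256 - 144) + 6 = 96 + 6 = 102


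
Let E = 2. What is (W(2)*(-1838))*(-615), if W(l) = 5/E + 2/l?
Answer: 3956295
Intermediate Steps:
W(l) = 5/2 + 2/l
(W(2)*(-1838))*(-615) = ((5/2 + 2/2)*(-1838))*(-615) = ((5/2 + 2*(1/2))*(-1838))*(-615) = ((5/2 + 1)*(-1838))*(-615) = ((7/2)*(-1838))*(-615) = -6433*(-615) = 3956295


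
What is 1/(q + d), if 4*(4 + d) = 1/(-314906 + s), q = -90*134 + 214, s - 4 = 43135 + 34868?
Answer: -947596/11229012601 ≈ -8.4388e-5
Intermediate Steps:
s = 78007 (s = 4 + (43135 + 34868) = 4 + 78003 = 78007)
q = -11846 (q = -12060 + 214 = -11846)
d = -3790385/947596 (d = -4 + 1/(4*(-314906 + 78007)) = -4 + (¼)/(-236899) = -4 + (¼)*(-1/236899) = -4 - 1/947596 = -3790385/947596 ≈ -4.0000)
1/(q + d) = 1/(-11846 - 3790385/947596) = 1/(-11229012601/947596) = -947596/11229012601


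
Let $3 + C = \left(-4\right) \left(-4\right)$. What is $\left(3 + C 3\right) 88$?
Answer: $3696$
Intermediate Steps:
$C = 13$ ($C = -3 - -16 = -3 + 16 = 13$)
$\left(3 + C 3\right) 88 = \left(3 + 13 \cdot 3\right) 88 = \left(3 + 39\right) 88 = 42 \cdot 88 = 3696$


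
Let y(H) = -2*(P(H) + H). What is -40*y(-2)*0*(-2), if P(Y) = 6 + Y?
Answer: 0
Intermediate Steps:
y(H) = -12 - 4*H (y(H) = -2*((6 + H) + H) = -2*(6 + 2*H) = -12 - 4*H)
-40*y(-2)*0*(-2) = -40*(-12 - 4*(-2))*0*(-2) = -40*(-12 + 8)*0*(-2) = -40*(-4*0)*(-2) = -0*(-2) = -40*0 = 0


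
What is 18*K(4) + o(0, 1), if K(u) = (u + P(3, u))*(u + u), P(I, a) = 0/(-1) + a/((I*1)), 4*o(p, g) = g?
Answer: 3073/4 ≈ 768.25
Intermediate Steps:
o(p, g) = g/4
P(I, a) = a/I (P(I, a) = 0*(-1) + a/I = 0 + a/I = a/I)
K(u) = 8*u²/3 (K(u) = (u + u/3)*(u + u) = (u + u*(⅓))*(2*u) = (u + u/3)*(2*u) = (4*u/3)*(2*u) = 8*u²/3)
18*K(4) + o(0, 1) = 18*((8/3)*4²) + (¼)*1 = 18*((8/3)*16) + ¼ = 18*(128/3) + ¼ = 768 + ¼ = 3073/4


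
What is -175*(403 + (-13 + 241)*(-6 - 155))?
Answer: 6353375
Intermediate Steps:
-175*(403 + (-13 + 241)*(-6 - 155)) = -175*(403 + 228*(-161)) = -175*(403 - 36708) = -175*(-36305) = 6353375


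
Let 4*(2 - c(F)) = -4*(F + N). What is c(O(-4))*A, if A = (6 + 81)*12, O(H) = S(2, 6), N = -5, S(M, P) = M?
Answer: -1044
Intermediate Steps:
O(H) = 2
c(F) = -3 + F (c(F) = 2 - (-1)*(F - 5) = 2 - (-1)*(-5 + F) = 2 - (20 - 4*F)/4 = 2 + (-5 + F) = -3 + F)
A = 1044 (A = 87*12 = 1044)
c(O(-4))*A = (-3 + 2)*1044 = -1*1044 = -1044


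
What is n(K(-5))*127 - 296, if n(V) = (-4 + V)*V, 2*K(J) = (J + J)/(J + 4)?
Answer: 339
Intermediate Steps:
K(J) = J/(4 + J) (K(J) = ((J + J)/(J + 4))/2 = ((2*J)/(4 + J))/2 = (2*J/(4 + J))/2 = J/(4 + J))
n(V) = V*(-4 + V)
n(K(-5))*127 - 296 = ((-5/(4 - 5))*(-4 - 5/(4 - 5)))*127 - 296 = ((-5/(-1))*(-4 - 5/(-1)))*127 - 296 = ((-5*(-1))*(-4 - 5*(-1)))*127 - 296 = (5*(-4 + 5))*127 - 296 = (5*1)*127 - 296 = 5*127 - 296 = 635 - 296 = 339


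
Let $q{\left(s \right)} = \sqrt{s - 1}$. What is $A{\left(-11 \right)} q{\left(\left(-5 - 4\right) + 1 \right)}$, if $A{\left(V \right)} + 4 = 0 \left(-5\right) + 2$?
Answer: $- 6 i \approx - 6.0 i$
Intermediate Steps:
$q{\left(s \right)} = \sqrt{-1 + s}$
$A{\left(V \right)} = -2$ ($A{\left(V \right)} = -4 + \left(0 \left(-5\right) + 2\right) = -4 + \left(0 + 2\right) = -4 + 2 = -2$)
$A{\left(-11 \right)} q{\left(\left(-5 - 4\right) + 1 \right)} = - 2 \sqrt{-1 + \left(\left(-5 - 4\right) + 1\right)} = - 2 \sqrt{-1 + \left(-9 + 1\right)} = - 2 \sqrt{-1 - 8} = - 2 \sqrt{-9} = - 2 \cdot 3 i = - 6 i$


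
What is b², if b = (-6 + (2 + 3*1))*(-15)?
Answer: 225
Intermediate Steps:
b = 15 (b = (-6 + (2 + 3))*(-15) = (-6 + 5)*(-15) = -1*(-15) = 15)
b² = 15² = 225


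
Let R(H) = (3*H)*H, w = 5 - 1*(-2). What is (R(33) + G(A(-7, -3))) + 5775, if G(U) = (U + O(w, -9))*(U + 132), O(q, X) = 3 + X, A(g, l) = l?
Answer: 7881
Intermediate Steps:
w = 7 (w = 5 + 2 = 7)
R(H) = 3*H²
G(U) = (-6 + U)*(132 + U) (G(U) = (U + (3 - 9))*(U + 132) = (U - 6)*(132 + U) = (-6 + U)*(132 + U))
(R(33) + G(A(-7, -3))) + 5775 = (3*33² + (-792 + (-3)² + 126*(-3))) + 5775 = (3*1089 + (-792 + 9 - 378)) + 5775 = (3267 - 1161) + 5775 = 2106 + 5775 = 7881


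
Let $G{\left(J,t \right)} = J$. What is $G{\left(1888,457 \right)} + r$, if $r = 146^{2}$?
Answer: $23204$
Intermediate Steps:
$r = 21316$
$G{\left(1888,457 \right)} + r = 1888 + 21316 = 23204$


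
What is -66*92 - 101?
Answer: -6173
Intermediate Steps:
-66*92 - 101 = -6072 - 101 = -6173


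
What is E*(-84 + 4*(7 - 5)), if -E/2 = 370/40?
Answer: 1406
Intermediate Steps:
E = -37/2 (E = -740/40 = -2*37/4 = -37/2 ≈ -18.500)
E*(-84 + 4*(7 - 5)) = -37*(-84 + 4*(7 - 5))/2 = -37*(-84 + 4*2)/2 = -37*(-84 + 8)/2 = -37/2*(-76) = 1406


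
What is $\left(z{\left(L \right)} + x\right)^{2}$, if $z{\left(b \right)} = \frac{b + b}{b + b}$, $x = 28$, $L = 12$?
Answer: $841$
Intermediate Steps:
$z{\left(b \right)} = 1$ ($z{\left(b \right)} = \frac{2 b}{2 b} = 2 b \frac{1}{2 b} = 1$)
$\left(z{\left(L \right)} + x\right)^{2} = \left(1 + 28\right)^{2} = 29^{2} = 841$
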